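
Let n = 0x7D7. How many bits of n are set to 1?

9

0x7D7 = 11111010111
Count the 1s: 1 + 1 + 1 + 1 + 1 + 1 + 1 + 1 + 1 = 9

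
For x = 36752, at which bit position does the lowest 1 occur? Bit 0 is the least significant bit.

4

36752 = 1000111110010000
Trailing zeros: 4, so the lowest set bit is bit 4 (value 16).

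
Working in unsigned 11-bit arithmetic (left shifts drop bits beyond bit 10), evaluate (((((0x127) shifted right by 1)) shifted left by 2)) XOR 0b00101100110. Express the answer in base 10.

0x127 = 00100100111
→ shifted right by 1 → 00010010011 = 147
→ shifted left by 2 (mod 2^11) → 01001001100 = 588
0b00101100110 = 00101100110
→ XOR → 01100101010 = 810

810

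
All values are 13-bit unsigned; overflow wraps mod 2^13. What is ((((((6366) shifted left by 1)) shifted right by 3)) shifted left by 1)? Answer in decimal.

6366 = 1100011011110
→ shifted left by 1 (mod 2^13) → 1000110111100 = 4540
→ shifted right by 3 → 0001000110111 = 567
→ shifted left by 1 (mod 2^13) → 0010001101110 = 1134

1134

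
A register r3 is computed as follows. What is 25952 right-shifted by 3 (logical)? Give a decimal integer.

25952 = 110010101100000
shift right by 3 → 000110010101100 = 3244
(equivalently, floor(25952 / 8))

3244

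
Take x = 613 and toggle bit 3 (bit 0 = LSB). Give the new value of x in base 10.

x = 1001100101
bit 3 is currently 0; toggle it via x ^ (1 << 3) = x ^ 8
→ 1001101101 = 621

621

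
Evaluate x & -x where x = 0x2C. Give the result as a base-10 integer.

4

x = 101100 = 44
-x (two's complement) = …010100
AND   = 000100 = 4
(x & -x isolates the lowest set bit of x.)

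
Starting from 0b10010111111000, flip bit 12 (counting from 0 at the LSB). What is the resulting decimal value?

x = 10010111111000
bit 12 is currently 0; toggle it via x ^ (1 << 12) = x ^ 4096
→ 11010111111000 = 13816

13816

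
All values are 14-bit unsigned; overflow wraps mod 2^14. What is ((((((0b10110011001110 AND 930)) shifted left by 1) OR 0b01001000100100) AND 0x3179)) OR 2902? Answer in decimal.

7030

0b10110011001110 = 10110011001110
930 = 00001110100010
→ AND → 00000010000010 = 130
→ shifted left by 1 (mod 2^14) → 00000100000100 = 260
0b01001000100100 = 01001000100100
→ OR → 01001100100100 = 4900
0x3179 = 11000101111001
→ AND → 01000100100000 = 4384
2902 = 00101101010110
→ OR → 01101101110110 = 7030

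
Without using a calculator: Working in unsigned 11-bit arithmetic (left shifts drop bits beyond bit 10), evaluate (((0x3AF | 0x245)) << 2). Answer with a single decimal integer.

0x3AF = 01110101111
0x245 = 01001000101
→ | → 01111101111 = 1007
→ << 2 (mod 2^11) → 11110111100 = 1980

1980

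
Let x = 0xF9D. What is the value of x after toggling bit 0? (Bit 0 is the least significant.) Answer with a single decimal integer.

x = 0111110011101
bit 0 is currently 1; toggle it via x ^ (1 << 0) = x ^ 1
→ 0111110011100 = 3996

3996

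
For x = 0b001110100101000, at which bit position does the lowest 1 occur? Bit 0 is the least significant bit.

0b001110100101000 = 1110100101000
Trailing zeros: 3, so the lowest set bit is bit 3 (value 8).

3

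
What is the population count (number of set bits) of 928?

4

928 = 1110100000
Count the 1s: 1 + 1 + 1 + 1 = 4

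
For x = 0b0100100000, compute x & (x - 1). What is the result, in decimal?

x = 100100000 = 288
x - 1 = 100011111
AND   = 100000000 = 256
(x & (x - 1) clears the lowest set bit of x.)

256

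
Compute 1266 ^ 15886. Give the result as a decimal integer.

1266 = 00010011110010
15886 = 11111000001110
XOR → 11101011111100 = 15100

15100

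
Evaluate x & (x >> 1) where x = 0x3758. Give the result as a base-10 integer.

4872

x = 11011101011000 = 14168
x>>1 = 01101110101100
AND  = 01001100001000 = 4872
(x & (x >> 1) has a 1 wherever x has two consecutive 1 bits.)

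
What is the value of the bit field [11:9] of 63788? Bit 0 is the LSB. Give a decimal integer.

4

v = 1111100100101100
Shift right by 9: 1111100
Mask low 3 bits: 100 = 4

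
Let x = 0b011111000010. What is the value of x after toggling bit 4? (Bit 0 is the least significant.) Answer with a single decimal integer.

x = 011111000010
bit 4 is currently 0; toggle it via x ^ (1 << 4) = x ^ 16
→ 011111010010 = 2002

2002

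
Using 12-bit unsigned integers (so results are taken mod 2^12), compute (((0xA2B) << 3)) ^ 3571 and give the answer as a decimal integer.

3243

0xA2B = 101000101011
→ << 3 (mod 2^12) → 000101011000 = 344
3571 = 110111110011
→ ^ → 110010101011 = 3243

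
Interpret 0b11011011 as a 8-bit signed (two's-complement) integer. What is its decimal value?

-37

pattern = 11011011 (MSB is 1 ⇒ negative)
Invert: 00100100, add 1 → 00100101 = 37, so the value is -37.
(Equivalently: 219 - 2^8 = 219 - 256 = -37.)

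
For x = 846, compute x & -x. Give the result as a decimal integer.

x = 1101001110 = 846
-x (two's complement) = …0010110010
AND   = 0000000010 = 2
(x & -x isolates the lowest set bit of x.)

2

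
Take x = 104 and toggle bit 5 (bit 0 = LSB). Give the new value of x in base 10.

72

x = 01101000
bit 5 is currently 1; toggle it via x ^ (1 << 5) = x ^ 32
→ 01001000 = 72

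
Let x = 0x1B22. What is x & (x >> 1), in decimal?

x = 1101100100010 = 6946
x>>1 = 0110110010001
AND  = 0100100000000 = 2304
(x & (x >> 1) has a 1 wherever x has two consecutive 1 bits.)

2304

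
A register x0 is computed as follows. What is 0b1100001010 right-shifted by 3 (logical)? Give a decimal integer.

x = 1100001010
shift right by 3 → 0001100001 = 97
(equivalently, floor(778 / 8))

97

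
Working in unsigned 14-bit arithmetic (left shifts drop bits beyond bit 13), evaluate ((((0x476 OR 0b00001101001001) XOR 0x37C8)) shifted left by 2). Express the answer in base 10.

0x476 = 00010001110110
0b00001101001001 = 00001101001001
→ OR → 00011101111111 = 1919
0x37C8 = 11011111001000
→ XOR → 11000010110111 = 12471
→ shifted left by 2 (mod 2^14) → 00001011011100 = 732

732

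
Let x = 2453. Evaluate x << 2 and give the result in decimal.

2453 = 00100110010101
shift left by 2 → 10011001010100 = 9812
(equivalently, 2453 × 2^2 = 2453 × 4)

9812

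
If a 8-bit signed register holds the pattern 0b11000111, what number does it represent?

pattern = 11000111 (MSB is 1 ⇒ negative)
Invert: 00111000, add 1 → 00111001 = 57, so the value is -57.
(Equivalently: 199 - 2^8 = 199 - 256 = -57.)

-57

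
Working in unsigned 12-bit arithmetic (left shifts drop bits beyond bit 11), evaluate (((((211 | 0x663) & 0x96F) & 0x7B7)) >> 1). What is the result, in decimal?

211 = 000011010011
0x663 = 011001100011
→ | → 011011110011 = 1779
0x96F = 100101101111
→ & → 000001100011 = 99
0x7B7 = 011110110111
→ & → 000000100011 = 35
→ >> 1 → 000000010001 = 17

17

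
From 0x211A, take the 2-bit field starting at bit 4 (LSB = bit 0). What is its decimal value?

v = 10000100011010
Shift right by 4: 1000010001
Mask low 2 bits: 01 = 1

1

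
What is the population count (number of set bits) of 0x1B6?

0x1B6 = 110110110
Count the 1s: 1 + 1 + 1 + 1 + 1 + 1 = 6

6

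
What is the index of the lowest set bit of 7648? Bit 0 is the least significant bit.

7648 = 1110111100000
Trailing zeros: 5, so the lowest set bit is bit 5 (value 32).

5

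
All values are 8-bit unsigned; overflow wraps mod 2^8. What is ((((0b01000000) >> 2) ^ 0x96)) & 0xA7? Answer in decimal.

0b01000000 = 01000000
→ >> 2 → 00010000 = 16
0x96 = 10010110
→ ^ → 10000110 = 134
0xA7 = 10100111
→ & → 10000110 = 134

134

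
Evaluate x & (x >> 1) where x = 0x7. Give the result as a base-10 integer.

x = 111 = 7
x>>1 = 011
AND  = 011 = 3
(x & (x >> 1) has a 1 wherever x has two consecutive 1 bits.)

3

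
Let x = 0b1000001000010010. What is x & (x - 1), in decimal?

33296

x = 1000001000010010 = 33298
x - 1 = 1000001000010001
AND   = 1000001000010000 = 33296
(x & (x - 1) clears the lowest set bit of x.)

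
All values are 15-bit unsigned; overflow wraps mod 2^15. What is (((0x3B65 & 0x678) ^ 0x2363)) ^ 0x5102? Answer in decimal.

0x3B65 = 011101101100101
0x678 = 000011001111000
→ & → 000001001100000 = 608
0x2363 = 010001101100011
→ ^ → 010000100000011 = 8451
0x5102 = 101000100000010
→ ^ → 111000000000001 = 28673

28673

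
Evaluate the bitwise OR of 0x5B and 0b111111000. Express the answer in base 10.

0x5B = 001011011
b = 111111000
 OR → 111111011 = 507

507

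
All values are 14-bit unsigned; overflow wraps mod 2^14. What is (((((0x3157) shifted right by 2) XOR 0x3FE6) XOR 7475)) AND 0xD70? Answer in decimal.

3072

0x3157 = 11000101010111
→ shifted right by 2 → 00110001010101 = 3157
0x3FE6 = 11111111100110
→ XOR → 11001110110011 = 13235
7475 = 01110100110011
→ XOR → 10111010000000 = 11904
0xD70 = 00110101110000
→ AND → 00110000000000 = 3072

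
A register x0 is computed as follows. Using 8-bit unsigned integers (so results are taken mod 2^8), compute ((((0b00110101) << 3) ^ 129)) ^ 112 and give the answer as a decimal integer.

89

0b00110101 = 00110101
→ << 3 (mod 2^8) → 10101000 = 168
129 = 10000001
→ ^ → 00101001 = 41
112 = 01110000
→ ^ → 01011001 = 89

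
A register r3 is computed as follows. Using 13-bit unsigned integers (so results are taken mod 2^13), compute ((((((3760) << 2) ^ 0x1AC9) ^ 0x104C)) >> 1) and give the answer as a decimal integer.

3760 = 0111010110000
→ << 2 (mod 2^13) → 1101011000000 = 6848
0x1AC9 = 1101011001001
→ ^ → 0000000001001 = 9
0x104C = 1000001001100
→ ^ → 1000001000101 = 4165
→ >> 1 → 0100000100010 = 2082

2082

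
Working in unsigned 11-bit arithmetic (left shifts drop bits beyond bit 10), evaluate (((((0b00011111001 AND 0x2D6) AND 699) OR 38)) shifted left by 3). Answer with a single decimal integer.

0b00011111001 = 00011111001
0x2D6 = 01011010110
→ AND → 00011010000 = 208
699 = 01010111011
→ AND → 00010010000 = 144
38 = 00000100110
→ OR → 00010110110 = 182
→ shifted left by 3 (mod 2^11) → 10110110000 = 1456

1456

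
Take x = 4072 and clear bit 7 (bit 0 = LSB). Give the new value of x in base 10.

x = 111111101000
bit 7 is currently 1; clear it via x & ~(1 << 7) = x & ~128
→ 111101101000 = 3944

3944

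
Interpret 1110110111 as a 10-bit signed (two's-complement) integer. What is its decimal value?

-73

pattern = 1110110111 (MSB is 1 ⇒ negative)
Invert: 0001001000, add 1 → 0001001001 = 73, so the value is -73.
(Equivalently: 951 - 2^10 = 951 - 1024 = -73.)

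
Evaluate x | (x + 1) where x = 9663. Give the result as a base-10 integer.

x = 10010110111111 = 9663
x + 1 = 10010111000000
OR    = 10010111111111 = 9727
(x | (x + 1) sets the lowest cleared bit.)

9727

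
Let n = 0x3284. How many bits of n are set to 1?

5

0x3284 = 11001010000100
Count the 1s: 1 + 1 + 1 + 1 + 1 = 5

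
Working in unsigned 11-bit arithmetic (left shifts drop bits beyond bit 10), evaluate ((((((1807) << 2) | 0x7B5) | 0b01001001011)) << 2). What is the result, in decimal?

2044

1807 = 11100001111
→ << 2 (mod 2^11) → 10000111100 = 1084
0x7B5 = 11110110101
→ | → 11110111101 = 1981
0b01001001011 = 01001001011
→ | → 11111111111 = 2047
→ << 2 (mod 2^11) → 11111111100 = 2044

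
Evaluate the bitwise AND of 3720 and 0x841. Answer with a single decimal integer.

3720 = 111010001000
0x841 = 100001000001
AND → 100000000000 = 2048

2048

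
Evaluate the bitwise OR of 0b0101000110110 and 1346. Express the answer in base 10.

a = 101000110110
1346 = 010101000010
 OR → 111101110110 = 3958

3958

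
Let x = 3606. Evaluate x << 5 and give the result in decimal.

115392

3606 = 00000111000010110
shift left by 5 → 11100001011000000 = 115392
(equivalently, 3606 × 2^5 = 3606 × 32)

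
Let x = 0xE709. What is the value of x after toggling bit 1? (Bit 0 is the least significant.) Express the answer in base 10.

59147

x = 1110011100001001
bit 1 is currently 0; toggle it via x ^ (1 << 1) = x ^ 2
→ 1110011100001011 = 59147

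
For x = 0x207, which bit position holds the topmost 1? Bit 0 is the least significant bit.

9

0x207 = 1000000111
The topmost 1 is at position 9 (since 2^9 = 512 ≤ 519 < 1024).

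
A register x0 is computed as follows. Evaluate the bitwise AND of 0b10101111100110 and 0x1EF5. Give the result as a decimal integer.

2788

a = 10101111100110
0x1EF5 = 01111011110101
AND → 00101011100100 = 2788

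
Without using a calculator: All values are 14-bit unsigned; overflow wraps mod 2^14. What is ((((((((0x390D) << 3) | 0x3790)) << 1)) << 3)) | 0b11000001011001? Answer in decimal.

0x390D = 11100100001101
→ << 3 (mod 2^14) → 00100001101000 = 2152
0x3790 = 11011110010000
→ | → 11111111111000 = 16376
→ << 1 (mod 2^14) → 11111111110000 = 16368
→ << 3 (mod 2^14) → 11111110000000 = 16256
0b11000001011001 = 11000001011001
→ | → 11111111011001 = 16345

16345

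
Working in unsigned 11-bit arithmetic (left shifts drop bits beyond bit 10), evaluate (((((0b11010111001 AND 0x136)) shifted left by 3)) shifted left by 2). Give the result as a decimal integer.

1536

0b11010111001 = 11010111001
0x136 = 00100110110
→ AND → 00000110000 = 48
→ shifted left by 3 (mod 2^11) → 00110000000 = 384
→ shifted left by 2 (mod 2^11) → 11000000000 = 1536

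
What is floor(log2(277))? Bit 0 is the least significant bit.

277 = 100010101
The topmost 1 is at position 8 (since 2^8 = 256 ≤ 277 < 512).

8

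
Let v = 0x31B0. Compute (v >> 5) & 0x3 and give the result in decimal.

v = 11000110110000
Shift right by 5: 110001101
Mask low 2 bits: 01 = 1

1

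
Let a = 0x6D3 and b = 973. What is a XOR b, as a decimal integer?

1310

0x6D3 = 11011010011
973 = 01111001101
XOR → 10100011110 = 1310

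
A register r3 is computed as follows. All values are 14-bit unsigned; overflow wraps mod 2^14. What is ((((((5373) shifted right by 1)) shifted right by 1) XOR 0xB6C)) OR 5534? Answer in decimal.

5373 = 01010011111101
→ shifted right by 1 → 00101001111110 = 2686
→ shifted right by 1 → 00010100111111 = 1343
0xB6C = 00101101101100
→ XOR → 00111001010011 = 3667
5534 = 01010110011110
→ OR → 01111111011111 = 8159

8159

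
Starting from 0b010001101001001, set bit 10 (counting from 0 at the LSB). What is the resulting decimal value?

10057

x = 010001101001001
bit 10 is currently 0; set it via x | (1 << 10) = x | 1024
→ 010011101001001 = 10057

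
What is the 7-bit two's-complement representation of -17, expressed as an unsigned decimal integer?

111

17 in 7 bits: 0010001
Invert: 1101110
Add 1:  1101111 = 111
(Check: 2^7 - 17 = 128 - 17 = 111.)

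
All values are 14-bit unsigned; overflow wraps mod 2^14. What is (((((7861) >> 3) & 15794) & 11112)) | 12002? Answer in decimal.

12258

7861 = 01111010110101
→ >> 3 → 00001111010110 = 982
15794 = 11110110110010
→ & → 00000110010010 = 402
11112 = 10101101101000
→ & → 00000100000000 = 256
12002 = 10111011100010
→ | → 10111111100010 = 12258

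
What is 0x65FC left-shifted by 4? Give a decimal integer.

0x65FC = 0000110010111111100
shift left by 4 → 1100101111111000000 = 417728
(equivalently, 26108 × 2^4 = 26108 × 16)

417728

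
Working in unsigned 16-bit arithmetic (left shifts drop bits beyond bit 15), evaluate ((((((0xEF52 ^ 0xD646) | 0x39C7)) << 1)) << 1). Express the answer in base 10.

0xEF52 = 1110111101010010
0xD646 = 1101011001000110
→ ^ → 0011100100010100 = 14612
0x39C7 = 0011100111000111
→ | → 0011100111010111 = 14807
→ << 1 (mod 2^16) → 0111001110101110 = 29614
→ << 1 (mod 2^16) → 1110011101011100 = 59228

59228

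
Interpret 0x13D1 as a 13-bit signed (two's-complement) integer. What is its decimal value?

-3119

pattern = 1001111010001 (MSB is 1 ⇒ negative)
Invert: 0110000101110, add 1 → 0110000101111 = 3119, so the value is -3119.
(Equivalently: 5073 - 2^13 = 5073 - 8192 = -3119.)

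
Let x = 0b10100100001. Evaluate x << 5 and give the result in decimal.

42016

x = 0000010100100001
shift left by 5 → 1010010000100000 = 42016
(equivalently, 1313 × 2^5 = 1313 × 32)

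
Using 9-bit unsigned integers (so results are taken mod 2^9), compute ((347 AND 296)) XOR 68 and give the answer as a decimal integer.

347 = 101011011
296 = 100101000
→ AND → 100001000 = 264
68 = 001000100
→ XOR → 101001100 = 332

332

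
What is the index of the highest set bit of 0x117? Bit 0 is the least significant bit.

8

0x117 = 100010111
The topmost 1 is at position 8 (since 2^8 = 256 ≤ 279 < 512).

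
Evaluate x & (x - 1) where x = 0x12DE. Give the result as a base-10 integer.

4828

x = 1001011011110 = 4830
x - 1 = 1001011011101
AND   = 1001011011100 = 4828
(x & (x - 1) clears the lowest set bit of x.)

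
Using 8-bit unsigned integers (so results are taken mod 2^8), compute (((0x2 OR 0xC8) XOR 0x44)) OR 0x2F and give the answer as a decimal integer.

0x2 = 00000010
0xC8 = 11001000
→ OR → 11001010 = 202
0x44 = 01000100
→ XOR → 10001110 = 142
0x2F = 00101111
→ OR → 10101111 = 175

175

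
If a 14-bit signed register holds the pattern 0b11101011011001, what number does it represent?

-1319

pattern = 11101011011001 (MSB is 1 ⇒ negative)
Invert: 00010100100110, add 1 → 00010100100111 = 1319, so the value is -1319.
(Equivalently: 15065 - 2^14 = 15065 - 16384 = -1319.)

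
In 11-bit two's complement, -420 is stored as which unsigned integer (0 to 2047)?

420 in 11 bits: 00110100100
Invert: 11001011011
Add 1:  11001011100 = 1628
(Check: 2^11 - 420 = 2048 - 420 = 1628.)

1628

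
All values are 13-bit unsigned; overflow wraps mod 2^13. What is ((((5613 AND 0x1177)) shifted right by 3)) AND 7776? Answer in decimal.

5613 = 1010111101101
0x1177 = 1000101110111
→ AND → 1000101100101 = 4453
→ shifted right by 3 → 0001000101100 = 556
7776 = 1111001100000
→ AND → 0001000100000 = 544

544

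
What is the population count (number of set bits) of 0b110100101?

5

n = 110100101
Count the 1s: 1 + 1 + 1 + 1 + 1 = 5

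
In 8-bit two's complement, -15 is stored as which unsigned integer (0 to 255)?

241

15 in 8 bits: 00001111
Invert: 11110000
Add 1:  11110001 = 241
(Check: 2^8 - 15 = 256 - 15 = 241.)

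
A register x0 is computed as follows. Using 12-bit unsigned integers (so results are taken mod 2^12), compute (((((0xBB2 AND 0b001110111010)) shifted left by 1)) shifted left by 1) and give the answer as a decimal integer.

3784

0xBB2 = 101110110010
0b001110111010 = 001110111010
→ AND → 001110110010 = 946
→ shifted left by 1 (mod 2^12) → 011101100100 = 1892
→ shifted left by 1 (mod 2^12) → 111011001000 = 3784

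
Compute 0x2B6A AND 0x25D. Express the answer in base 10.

584

0x2B6A = 10101101101010
0x25D = 00001001011101
AND → 00001001001000 = 584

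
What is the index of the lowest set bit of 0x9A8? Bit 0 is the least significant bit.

0x9A8 = 100110101000
Trailing zeros: 3, so the lowest set bit is bit 3 (value 8).

3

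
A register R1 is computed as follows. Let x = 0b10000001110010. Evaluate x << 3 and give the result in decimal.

66448

x = 00010000001110010
shift left by 3 → 10000001110010000 = 66448
(equivalently, 8306 × 2^3 = 8306 × 8)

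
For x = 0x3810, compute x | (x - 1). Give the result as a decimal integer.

x = 11100000010000 = 14352
x - 1 = 11100000001111
OR    = 11100000011111 = 14367
(x | (x - 1) sets all bits below the lowest set bit.)

14367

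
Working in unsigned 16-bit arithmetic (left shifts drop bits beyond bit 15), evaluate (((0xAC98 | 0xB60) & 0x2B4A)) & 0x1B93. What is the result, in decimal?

0xAC98 = 1010110010011000
0xB60 = 0000101101100000
→ | → 1010111111111000 = 45048
0x2B4A = 0010101101001010
→ & → 0010101101001000 = 11080
0x1B93 = 0001101110010011
→ & → 0000101100000000 = 2816

2816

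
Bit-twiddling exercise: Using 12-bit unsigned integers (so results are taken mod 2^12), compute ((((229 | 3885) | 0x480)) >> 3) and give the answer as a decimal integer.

509

229 = 000011100101
3885 = 111100101101
→ | → 111111101101 = 4077
0x480 = 010010000000
→ | → 111111101101 = 4077
→ >> 3 → 000111111101 = 509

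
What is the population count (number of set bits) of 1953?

1953 = 11110100001
Count the 1s: 1 + 1 + 1 + 1 + 1 + 1 = 6

6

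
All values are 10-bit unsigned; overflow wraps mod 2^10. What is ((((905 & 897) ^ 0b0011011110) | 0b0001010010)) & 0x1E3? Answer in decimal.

323

905 = 1110001001
897 = 1110000001
→ & → 1110000001 = 897
0b0011011110 = 0011011110
→ ^ → 1101011111 = 863
0b0001010010 = 0001010010
→ | → 1101011111 = 863
0x1E3 = 0111100011
→ & → 0101000011 = 323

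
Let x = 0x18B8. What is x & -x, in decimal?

x = 1100010111000 = 6328
-x (two's complement) = …0011101001000
AND   = 0000000001000 = 8
(x & -x isolates the lowest set bit of x.)

8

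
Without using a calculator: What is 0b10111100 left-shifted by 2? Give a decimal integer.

752

x = 0010111100
shift left by 2 → 1011110000 = 752
(equivalently, 188 × 2^2 = 188 × 4)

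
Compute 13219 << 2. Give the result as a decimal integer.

13219 = 0011001110100011
shift left by 2 → 1100111010001100 = 52876
(equivalently, 13219 × 2^2 = 13219 × 4)

52876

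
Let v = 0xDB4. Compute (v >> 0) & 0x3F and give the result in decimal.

v = 0000110110110100
Shift right by 0: 0000110110110100
Mask low 6 bits: 110100 = 52

52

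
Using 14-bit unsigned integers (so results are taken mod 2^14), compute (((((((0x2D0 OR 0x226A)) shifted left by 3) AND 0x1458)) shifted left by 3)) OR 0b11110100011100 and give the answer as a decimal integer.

0x2D0 = 00001011010000
0x226A = 10001001101010
→ OR → 10001011111010 = 8954
→ shifted left by 3 (mod 2^14) → 01011111010000 = 6096
0x1458 = 01010001011000
→ AND → 01010001010000 = 5200
→ shifted left by 3 (mod 2^14) → 10001010000000 = 8832
0b11110100011100 = 11110100011100
→ OR → 11111110011100 = 16284

16284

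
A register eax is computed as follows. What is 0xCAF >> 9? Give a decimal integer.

6

0xCAF = 110010101111
shift right by 9 → 000000000110 = 6
(equivalently, floor(3247 / 512))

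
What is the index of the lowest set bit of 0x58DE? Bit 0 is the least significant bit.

1

0x58DE = 101100011011110
Trailing zeros: 1, so the lowest set bit is bit 1 (value 2).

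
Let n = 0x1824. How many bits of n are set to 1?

4

0x1824 = 1100000100100
Count the 1s: 1 + 1 + 1 + 1 = 4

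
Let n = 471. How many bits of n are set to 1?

471 = 111010111
Count the 1s: 1 + 1 + 1 + 1 + 1 + 1 + 1 = 7

7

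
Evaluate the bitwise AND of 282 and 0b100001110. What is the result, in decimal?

282 = 100011010
b = 100001110
AND → 100001010 = 266

266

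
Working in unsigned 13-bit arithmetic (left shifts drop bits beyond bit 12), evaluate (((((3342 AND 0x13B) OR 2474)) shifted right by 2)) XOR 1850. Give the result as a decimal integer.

3342 = 0110100001110
0x13B = 0000100111011
→ AND → 0000100001010 = 266
2474 = 0100110101010
→ OR → 0100110101010 = 2474
→ shifted right by 2 → 0001001101010 = 618
1850 = 0011100111010
→ XOR → 0010101010000 = 1360

1360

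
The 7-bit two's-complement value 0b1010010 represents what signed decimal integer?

pattern = 1010010 (MSB is 1 ⇒ negative)
Invert: 0101101, add 1 → 0101110 = 46, so the value is -46.
(Equivalently: 82 - 2^7 = 82 - 128 = -46.)

-46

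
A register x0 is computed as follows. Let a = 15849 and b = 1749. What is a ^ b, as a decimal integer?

15849 = 11110111101001
1749 = 00011011010101
XOR → 11101100111100 = 15164

15164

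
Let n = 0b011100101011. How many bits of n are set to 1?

n = 11100101011
Count the 1s: 1 + 1 + 1 + 1 + 1 + 1 + 1 = 7

7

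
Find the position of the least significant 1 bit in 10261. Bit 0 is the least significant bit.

10261 = 10100000010101
Trailing zeros: 0, so the lowest set bit is bit 0 (value 1).

0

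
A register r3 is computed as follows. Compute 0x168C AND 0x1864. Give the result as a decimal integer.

4100

0x168C = 1011010001100
0x1864 = 1100001100100
AND → 1000000000100 = 4100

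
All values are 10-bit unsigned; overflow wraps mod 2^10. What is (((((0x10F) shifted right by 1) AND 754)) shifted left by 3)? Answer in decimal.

0x10F = 0100001111
→ shifted right by 1 → 0010000111 = 135
754 = 1011110010
→ AND → 0010000010 = 130
→ shifted left by 3 (mod 2^10) → 0000010000 = 16

16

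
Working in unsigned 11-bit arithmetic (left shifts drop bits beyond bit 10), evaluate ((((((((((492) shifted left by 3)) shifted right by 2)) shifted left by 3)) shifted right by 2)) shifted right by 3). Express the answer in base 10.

492 = 00111101100
→ shifted left by 3 (mod 2^11) → 11101100000 = 1888
→ shifted right by 2 → 00111011000 = 472
→ shifted left by 3 (mod 2^11) → 11011000000 = 1728
→ shifted right by 2 → 00110110000 = 432
→ shifted right by 3 → 00000110110 = 54

54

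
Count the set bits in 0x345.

5

0x345 = 1101000101
Count the 1s: 1 + 1 + 1 + 1 + 1 = 5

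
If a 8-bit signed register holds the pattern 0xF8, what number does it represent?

pattern = 11111000 (MSB is 1 ⇒ negative)
Invert: 00000111, add 1 → 00001000 = 8, so the value is -8.
(Equivalently: 248 - 2^8 = 248 - 256 = -8.)

-8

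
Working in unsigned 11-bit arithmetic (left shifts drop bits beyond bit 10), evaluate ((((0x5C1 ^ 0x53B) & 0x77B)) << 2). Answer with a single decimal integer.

0x5C1 = 10111000001
0x53B = 10100111011
→ ^ → 00011111010 = 250
0x77B = 11101111011
→ & → 00001111010 = 122
→ << 2 (mod 2^11) → 00111101000 = 488

488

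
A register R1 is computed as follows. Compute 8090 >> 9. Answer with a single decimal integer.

15

8090 = 1111110011010
shift right by 9 → 0000000001111 = 15
(equivalently, floor(8090 / 512))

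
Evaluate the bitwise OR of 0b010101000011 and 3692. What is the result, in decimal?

3951

a = 010101000011
3692 = 111001101100
 OR → 111101101111 = 3951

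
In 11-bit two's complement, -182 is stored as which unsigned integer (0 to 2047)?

182 in 11 bits: 00010110110
Invert: 11101001001
Add 1:  11101001010 = 1866
(Check: 2^11 - 182 = 2048 - 182 = 1866.)

1866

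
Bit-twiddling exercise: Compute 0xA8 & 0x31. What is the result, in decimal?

0xA8 = 10101000
0x31 = 00110001
AND → 00100000 = 32

32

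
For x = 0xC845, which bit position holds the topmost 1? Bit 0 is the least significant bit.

0xC845 = 1100100001000101
The topmost 1 is at position 15 (since 2^15 = 32768 ≤ 51269 < 65536).

15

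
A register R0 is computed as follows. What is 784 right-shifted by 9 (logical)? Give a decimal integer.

784 = 1100010000
shift right by 9 → 0000000001 = 1
(equivalently, floor(784 / 512))

1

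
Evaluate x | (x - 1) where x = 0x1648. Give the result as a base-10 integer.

x = 1011001001000 = 5704
x - 1 = 1011001000111
OR    = 1011001001111 = 5711
(x | (x - 1) sets all bits below the lowest set bit.)

5711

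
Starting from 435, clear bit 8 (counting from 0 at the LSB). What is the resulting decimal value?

x = 000110110011
bit 8 is currently 1; clear it via x & ~(1 << 8) = x & ~256
→ 000010110011 = 179

179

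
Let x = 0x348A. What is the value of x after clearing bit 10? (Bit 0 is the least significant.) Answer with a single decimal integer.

12426

x = 11010010001010
bit 10 is currently 1; clear it via x & ~(1 << 10) = x & ~1024
→ 11000010001010 = 12426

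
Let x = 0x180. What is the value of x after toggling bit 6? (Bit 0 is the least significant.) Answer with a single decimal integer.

448

x = 0110000000
bit 6 is currently 0; toggle it via x ^ (1 << 6) = x ^ 64
→ 0111000000 = 448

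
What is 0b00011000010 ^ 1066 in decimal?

a = 00011000010
1066 = 10000101010
XOR → 10011101000 = 1256

1256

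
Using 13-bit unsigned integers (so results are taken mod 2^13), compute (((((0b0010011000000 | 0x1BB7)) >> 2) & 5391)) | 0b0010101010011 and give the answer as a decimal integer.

1375

0b0010011000000 = 0010011000000
0x1BB7 = 1101110110111
→ | → 1111111110111 = 8183
→ >> 2 → 0011111111101 = 2045
5391 = 1010100001111
→ & → 0010100001101 = 1293
0b0010101010011 = 0010101010011
→ | → 0010101011111 = 1375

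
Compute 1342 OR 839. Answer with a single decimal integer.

1342 = 10100111110
839 = 01101000111
 OR → 11101111111 = 1919

1919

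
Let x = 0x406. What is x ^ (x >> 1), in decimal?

1541

x = 10000000110 = 1030
x>>1 = 01000000011
XOR  = 11000000101 = 1541
(x ^ (x >> 1) gives the standard binary-reflected Gray code of x.)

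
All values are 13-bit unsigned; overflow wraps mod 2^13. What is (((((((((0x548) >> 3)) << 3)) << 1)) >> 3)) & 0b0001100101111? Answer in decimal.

0x548 = 0010101001000
→ >> 3 → 0000010101001 = 169
→ << 3 (mod 2^13) → 0010101001000 = 1352
→ << 1 (mod 2^13) → 0101010010000 = 2704
→ >> 3 → 0000101010010 = 338
0b0001100101111 = 0001100101111
→ & → 0000100000010 = 258

258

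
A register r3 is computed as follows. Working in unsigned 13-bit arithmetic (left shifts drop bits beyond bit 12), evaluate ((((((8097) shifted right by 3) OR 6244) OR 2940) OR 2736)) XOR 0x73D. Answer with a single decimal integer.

8097 = 1111110100001
→ shifted right by 3 → 0001111110100 = 1012
6244 = 1100001100100
→ OR → 1101111110100 = 7156
2940 = 0101101111100
→ OR → 1101111111100 = 7164
2736 = 0101010110000
→ OR → 1101111111100 = 7164
0x73D = 0011100111101
→ XOR → 1110011000001 = 7361

7361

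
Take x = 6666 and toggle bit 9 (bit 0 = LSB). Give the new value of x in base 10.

6154

x = 1101000001010
bit 9 is currently 1; toggle it via x ^ (1 << 9) = x ^ 512
→ 1100000001010 = 6154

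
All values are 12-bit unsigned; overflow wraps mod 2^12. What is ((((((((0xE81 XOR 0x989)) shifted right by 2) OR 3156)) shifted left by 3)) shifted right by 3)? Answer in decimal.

0xE81 = 111010000001
0x989 = 100110001001
→ XOR → 011100001000 = 1800
→ shifted right by 2 → 000111000010 = 450
3156 = 110001010100
→ OR → 110111010110 = 3542
→ shifted left by 3 (mod 2^12) → 111010110000 = 3760
→ shifted right by 3 → 000111010110 = 470

470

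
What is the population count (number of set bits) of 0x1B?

0x1B = 11011
Count the 1s: 1 + 1 + 1 + 1 = 4

4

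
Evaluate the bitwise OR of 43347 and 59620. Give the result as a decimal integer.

43347 = 1010100101010011
59620 = 1110100011100100
 OR → 1110100111110111 = 59895

59895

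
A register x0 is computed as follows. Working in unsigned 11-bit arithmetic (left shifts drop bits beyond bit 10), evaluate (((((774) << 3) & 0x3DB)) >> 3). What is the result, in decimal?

774 = 01100000110
→ << 3 (mod 2^11) → 00000110000 = 48
0x3DB = 01111011011
→ & → 00000010000 = 16
→ >> 3 → 00000000010 = 2

2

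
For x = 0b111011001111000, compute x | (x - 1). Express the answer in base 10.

x = 111011001111000 = 30328
x - 1 = 111011001110111
OR    = 111011001111111 = 30335
(x | (x - 1) sets all bits below the lowest set bit.)

30335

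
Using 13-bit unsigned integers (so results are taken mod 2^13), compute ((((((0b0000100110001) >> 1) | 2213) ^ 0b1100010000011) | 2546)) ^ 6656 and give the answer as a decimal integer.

0b0000100110001 = 0000100110001
→ >> 1 → 0000010011000 = 152
2213 = 0100010100101
→ | → 0100010111101 = 2237
0b1100010000011 = 1100010000011
→ ^ → 1000000111110 = 4158
2546 = 0100111110010
→ | → 1100111111110 = 6654
6656 = 1101000000000
→ ^ → 0001111111110 = 1022

1022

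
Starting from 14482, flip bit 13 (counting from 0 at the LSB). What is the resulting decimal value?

x = 11100010010010
bit 13 is currently 1; toggle it via x ^ (1 << 13) = x ^ 8192
→ 01100010010010 = 6290

6290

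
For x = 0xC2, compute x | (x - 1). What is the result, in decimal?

x = 11000010 = 194
x - 1 = 11000001
OR    = 11000011 = 195
(x | (x - 1) sets all bits below the lowest set bit.)

195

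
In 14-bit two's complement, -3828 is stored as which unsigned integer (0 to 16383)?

3828 in 14 bits: 00111011110100
Invert: 11000100001011
Add 1:  11000100001100 = 12556
(Check: 2^14 - 3828 = 16384 - 3828 = 12556.)

12556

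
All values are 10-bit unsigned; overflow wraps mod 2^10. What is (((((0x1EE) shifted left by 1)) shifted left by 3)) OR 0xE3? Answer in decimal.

739

0x1EE = 0111101110
→ shifted left by 1 (mod 2^10) → 1111011100 = 988
→ shifted left by 3 (mod 2^10) → 1011100000 = 736
0xE3 = 0011100011
→ OR → 1011100011 = 739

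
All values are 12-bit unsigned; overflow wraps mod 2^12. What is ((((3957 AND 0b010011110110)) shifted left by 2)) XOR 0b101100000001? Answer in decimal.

3957 = 111101110101
0b010011110110 = 010011110110
→ AND → 010001110100 = 1140
→ shifted left by 2 (mod 2^12) → 000111010000 = 464
0b101100000001 = 101100000001
→ XOR → 101011010001 = 2769

2769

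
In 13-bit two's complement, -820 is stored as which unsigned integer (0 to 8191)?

7372

820 in 13 bits: 0001100110100
Invert: 1110011001011
Add 1:  1110011001100 = 7372
(Check: 2^13 - 820 = 8192 - 820 = 7372.)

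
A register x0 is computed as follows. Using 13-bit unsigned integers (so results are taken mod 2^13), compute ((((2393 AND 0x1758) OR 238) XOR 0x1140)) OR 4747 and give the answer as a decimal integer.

2393 = 0100101011001
0x1758 = 1011101011000
→ AND → 0000101011000 = 344
238 = 0000011101110
→ OR → 0000111111110 = 510
0x1140 = 1000101000000
→ XOR → 1000010111110 = 4286
4747 = 1001010001011
→ OR → 1001010111111 = 4799

4799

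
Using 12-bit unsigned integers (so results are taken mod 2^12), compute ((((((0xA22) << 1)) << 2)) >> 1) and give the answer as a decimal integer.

0xA22 = 101000100010
→ << 1 (mod 2^12) → 010001000100 = 1092
→ << 2 (mod 2^12) → 000100010000 = 272
→ >> 1 → 000010001000 = 136

136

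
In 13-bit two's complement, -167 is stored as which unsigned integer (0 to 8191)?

8025

167 in 13 bits: 0000010100111
Invert: 1111101011000
Add 1:  1111101011001 = 8025
(Check: 2^13 - 167 = 8192 - 167 = 8025.)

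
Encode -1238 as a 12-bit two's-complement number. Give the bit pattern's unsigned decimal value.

2858

1238 in 12 bits: 010011010110
Invert: 101100101001
Add 1:  101100101010 = 2858
(Check: 2^12 - 1238 = 4096 - 1238 = 2858.)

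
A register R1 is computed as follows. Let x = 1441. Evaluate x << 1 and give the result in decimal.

1441 = 010110100001
shift left by 1 → 101101000010 = 2882
(equivalently, 1441 × 2^1 = 1441 × 2)

2882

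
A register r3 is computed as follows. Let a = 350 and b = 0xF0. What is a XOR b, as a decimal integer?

350 = 101011110
0xF0 = 011110000
XOR → 110101110 = 430

430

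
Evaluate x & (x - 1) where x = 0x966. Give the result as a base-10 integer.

x = 100101100110 = 2406
x - 1 = 100101100101
AND   = 100101100100 = 2404
(x & (x - 1) clears the lowest set bit of x.)

2404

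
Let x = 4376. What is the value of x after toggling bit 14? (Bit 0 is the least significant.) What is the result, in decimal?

x = 001000100011000
bit 14 is currently 0; toggle it via x ^ (1 << 14) = x ^ 16384
→ 101000100011000 = 20760

20760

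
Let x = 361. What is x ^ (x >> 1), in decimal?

477

x = 101101001 = 361
x>>1 = 010110100
XOR  = 111011101 = 477
(x ^ (x >> 1) gives the standard binary-reflected Gray code of x.)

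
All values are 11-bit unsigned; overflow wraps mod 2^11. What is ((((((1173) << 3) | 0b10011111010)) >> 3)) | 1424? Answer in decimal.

1439

1173 = 10010010101
→ << 3 (mod 2^11) → 10010101000 = 1192
0b10011111010 = 10011111010
→ | → 10011111010 = 1274
→ >> 3 → 00010011111 = 159
1424 = 10110010000
→ | → 10110011111 = 1439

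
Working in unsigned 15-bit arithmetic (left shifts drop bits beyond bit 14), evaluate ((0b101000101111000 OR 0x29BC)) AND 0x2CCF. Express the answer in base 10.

10444

0b101000101111000 = 101000101111000
0x29BC = 010100110111100
→ OR → 111100111111100 = 31228
0x2CCF = 010110011001111
→ AND → 010100011001100 = 10444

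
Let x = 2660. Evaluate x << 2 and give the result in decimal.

2660 = 00101001100100
shift left by 2 → 10100110010000 = 10640
(equivalently, 2660 × 2^2 = 2660 × 4)

10640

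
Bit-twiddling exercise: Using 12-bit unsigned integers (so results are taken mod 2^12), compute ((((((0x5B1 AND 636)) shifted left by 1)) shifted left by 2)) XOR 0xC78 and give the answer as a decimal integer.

0x5B1 = 010110110001
636 = 001001111100
→ AND → 000000110000 = 48
→ shifted left by 1 (mod 2^12) → 000001100000 = 96
→ shifted left by 2 (mod 2^12) → 000110000000 = 384
0xC78 = 110001111000
→ XOR → 110111111000 = 3576

3576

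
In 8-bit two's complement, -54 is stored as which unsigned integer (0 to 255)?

54 in 8 bits: 00110110
Invert: 11001001
Add 1:  11001010 = 202
(Check: 2^8 - 54 = 256 - 54 = 202.)

202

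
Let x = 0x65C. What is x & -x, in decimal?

x = 11001011100 = 1628
-x (two's complement) = …00110100100
AND   = 00000000100 = 4
(x & -x isolates the lowest set bit of x.)

4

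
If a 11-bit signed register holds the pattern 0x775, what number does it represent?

pattern = 11101110101 (MSB is 1 ⇒ negative)
Invert: 00010001010, add 1 → 00010001011 = 139, so the value is -139.
(Equivalently: 1909 - 2^11 = 1909 - 2048 = -139.)

-139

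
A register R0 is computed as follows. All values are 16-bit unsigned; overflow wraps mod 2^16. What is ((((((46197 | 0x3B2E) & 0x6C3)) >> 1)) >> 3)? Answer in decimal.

46197 = 1011010001110101
0x3B2E = 0011101100101110
→ | → 1011111101111111 = 49023
0x6C3 = 0000011011000011
→ & → 0000011001000011 = 1603
→ >> 1 → 0000001100100001 = 801
→ >> 3 → 0000000001100100 = 100

100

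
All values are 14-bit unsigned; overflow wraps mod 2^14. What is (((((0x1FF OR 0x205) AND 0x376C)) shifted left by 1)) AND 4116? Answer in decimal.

16

0x1FF = 00000111111111
0x205 = 00001000000101
→ OR → 00001111111111 = 1023
0x376C = 11011101101100
→ AND → 00001101101100 = 876
→ shifted left by 1 (mod 2^14) → 00011011011000 = 1752
4116 = 01000000010100
→ AND → 00000000010000 = 16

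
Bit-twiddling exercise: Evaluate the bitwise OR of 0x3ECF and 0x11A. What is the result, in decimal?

16351

0x3ECF = 11111011001111
0x11A = 00000100011010
 OR → 11111111011111 = 16351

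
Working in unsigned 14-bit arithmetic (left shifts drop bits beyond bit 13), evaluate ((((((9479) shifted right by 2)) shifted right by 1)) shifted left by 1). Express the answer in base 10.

2368

9479 = 10010100000111
→ shifted right by 2 → 00100101000001 = 2369
→ shifted right by 1 → 00010010100000 = 1184
→ shifted left by 1 (mod 2^14) → 00100101000000 = 2368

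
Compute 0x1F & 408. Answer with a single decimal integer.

0x1F = 000011111
408 = 110011000
AND → 000011000 = 24

24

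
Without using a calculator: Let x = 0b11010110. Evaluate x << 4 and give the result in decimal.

3424

x = 000011010110
shift left by 4 → 110101100000 = 3424
(equivalently, 214 × 2^4 = 214 × 16)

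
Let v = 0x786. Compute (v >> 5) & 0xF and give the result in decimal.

v = 11110000110
Shift right by 5: 111100
Mask low 4 bits: 1100 = 12

12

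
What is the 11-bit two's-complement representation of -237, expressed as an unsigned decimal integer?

237 in 11 bits: 00011101101
Invert: 11100010010
Add 1:  11100010011 = 1811
(Check: 2^11 - 237 = 2048 - 237 = 1811.)

1811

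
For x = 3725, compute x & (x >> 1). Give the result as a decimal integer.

1540

x = 111010001101 = 3725
x>>1 = 011101000110
AND  = 011000000100 = 1540
(x & (x >> 1) has a 1 wherever x has two consecutive 1 bits.)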